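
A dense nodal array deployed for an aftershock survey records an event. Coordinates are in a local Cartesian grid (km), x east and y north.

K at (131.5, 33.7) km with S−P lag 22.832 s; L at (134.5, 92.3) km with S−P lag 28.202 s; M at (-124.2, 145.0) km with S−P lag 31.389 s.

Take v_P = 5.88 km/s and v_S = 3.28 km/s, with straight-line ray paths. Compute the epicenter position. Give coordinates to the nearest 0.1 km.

Distance from S−P lag: d = Δt · v_P v_S / (v_P − v_S) = Δt · (5.88·3.28)/(5.88−3.28) ≈ 7.4178·Δt.
So d_K = 169.36, d_L = 209.20, d_M = 232.84 km.
Circle about each station: (x − 131.5)² + (y − 33.7)² = 169.36²; (x − 134.5)² + (y − 92.3)² = 209.20²; (x + 124.2)² + (y − 145.0)² = 232.84².
Subtracting the K equation from the L and M equations removes the quadratic terms:
6.0 x + 117.2 y = -6900.23
-511.4 x + 222.6 y = -7508.96
Solving the 2×2 system: x ≈ -10.7, y ≈ -58.3 km.

x ≈ -10.7 km, y ≈ -58.3 km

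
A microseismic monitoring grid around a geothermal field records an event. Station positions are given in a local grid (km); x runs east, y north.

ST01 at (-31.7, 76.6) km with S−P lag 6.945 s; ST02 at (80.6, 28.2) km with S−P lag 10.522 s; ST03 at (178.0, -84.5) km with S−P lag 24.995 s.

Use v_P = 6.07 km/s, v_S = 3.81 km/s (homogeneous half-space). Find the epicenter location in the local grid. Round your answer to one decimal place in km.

Distance from S−P lag: d = Δt · v_P v_S / (v_P − v_S) = Δt · (6.07·3.81)/(6.07−3.81) ≈ 10.2331·Δt.
So d_ST01 = 71.07, d_ST02 = 107.67, d_ST03 = 255.78 km.
Circle about each station: (x + 31.7)² + (y − 76.6)² = 71.07²; (x − 80.6)² + (y − 28.2)² = 107.67²; (x − 178.0)² + (y + 84.5)² = 255.78².
Subtracting pairs of circle equations eliminates x²+y² and gives linear equations (the radical axes):
224.6 x − 96.8 y = -6122.73
419.4 x − 322.2 y = -28420.66
Solving the 2×2 system: x ≈ 24.5, y ≈ 120.1 km.

24.5 km east, 120.1 km north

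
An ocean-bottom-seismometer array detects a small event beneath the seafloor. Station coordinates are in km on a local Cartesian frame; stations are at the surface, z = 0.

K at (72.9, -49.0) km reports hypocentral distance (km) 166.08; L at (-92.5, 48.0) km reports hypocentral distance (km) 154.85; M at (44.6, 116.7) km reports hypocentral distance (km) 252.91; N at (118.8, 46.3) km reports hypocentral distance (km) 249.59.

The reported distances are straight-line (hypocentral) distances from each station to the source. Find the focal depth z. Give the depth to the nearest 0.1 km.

Each station gives a sphere (x−x_i)² + (y−y_i)² + z² = d_i² (stations at z=0).
Subtracting the K sphere from L and M: z² cancels, leaving linear equations in x and y:
-330.8 x + 194.0 y = 6748.88
-56.6 x + 331.4 y = -28488.26
Solving: x ≈ -78.698, y ≈ -99.404 km (keep extra digits for the depth step; rounded: -78.7, -99.4).
Then from the K sphere: z² = 166.08² − (x − 72.9)² − (y + 49.0)² with x = -78.698, y = -99.404, so z ≈ 45.388 ≈ 45.4 km.

z ≈ 45.4 km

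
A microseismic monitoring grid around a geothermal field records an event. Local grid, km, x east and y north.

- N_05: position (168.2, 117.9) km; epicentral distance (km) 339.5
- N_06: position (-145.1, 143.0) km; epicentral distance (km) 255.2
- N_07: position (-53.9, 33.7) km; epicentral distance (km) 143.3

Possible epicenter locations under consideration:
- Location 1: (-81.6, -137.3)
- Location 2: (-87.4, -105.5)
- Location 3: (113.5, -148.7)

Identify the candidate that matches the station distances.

Location 2

For each candidate, compare |candidate − station| to the reported distance:
Location 1: residuals N_05 17.6, N_06 32.2, N_07 29.9 → max 32.2 km
Location 2: residuals N_05 0.0, N_06 0.1, N_07 0.1 → max 0.1 km
Location 3: residuals N_05 67.3, N_06 134.6, N_07 104.3 → max 134.6 km
Only Location 2 has all residuals ≈ 0.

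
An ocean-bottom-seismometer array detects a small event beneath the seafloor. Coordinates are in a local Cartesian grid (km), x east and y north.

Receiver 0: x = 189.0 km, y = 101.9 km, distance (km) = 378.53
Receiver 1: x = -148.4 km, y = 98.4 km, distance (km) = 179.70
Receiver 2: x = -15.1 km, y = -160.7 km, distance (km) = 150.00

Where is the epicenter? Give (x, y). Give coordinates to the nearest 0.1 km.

Circle about each station: (x − 189.0)² + (y − 101.9)² = 378.53²; (x + 148.4)² + (y − 98.4)² = 179.70²; (x + 15.1)² + (y + 160.7)² = 150.00².
Subtracting the Receiver 0 equation from the Receiver 1 and Receiver 2 equations removes the quadratic terms:
-674.8 x − 7.0 y = 96593.38
-408.2 x − 525.2 y = 100732.85
Solving the 2×2 system: x ≈ -142.3, y ≈ -81.2 km.
Check against Receiver 0 (with the unrounded x, y): √((x − 189.0)²+(y − 101.9)²) = 378.53 ≈ 378.53 km. ✓

x ≈ -142.3 km, y ≈ -81.2 km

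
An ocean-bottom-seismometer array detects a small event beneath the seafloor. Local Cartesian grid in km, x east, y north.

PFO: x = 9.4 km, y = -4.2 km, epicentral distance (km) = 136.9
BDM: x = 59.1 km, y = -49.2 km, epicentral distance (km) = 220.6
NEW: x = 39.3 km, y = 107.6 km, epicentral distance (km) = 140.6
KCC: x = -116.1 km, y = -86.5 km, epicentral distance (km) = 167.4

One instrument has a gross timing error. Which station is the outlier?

Solve using three stations at a time. Using PFO, NEW, KCC (subtract circle equations pairwise → linear system) gives (x, y) ≈ (-98.6, 80.0).
Distances from that point to each station vs reported:
  PFO: calculated 136.9 vs reported 136.9 → residual 0.0 km
  BDM: calculated 203.8 vs reported 220.6 → residual 16.8 km
  NEW: calculated 140.6 vs reported 140.6 → residual 0.0 km
  KCC: calculated 167.4 vs reported 167.4 → residual 0.0 km
PFO, NEW, KCC are mutually consistent (residuals ≈ 0); BDM is off by 16.8 km.

BDM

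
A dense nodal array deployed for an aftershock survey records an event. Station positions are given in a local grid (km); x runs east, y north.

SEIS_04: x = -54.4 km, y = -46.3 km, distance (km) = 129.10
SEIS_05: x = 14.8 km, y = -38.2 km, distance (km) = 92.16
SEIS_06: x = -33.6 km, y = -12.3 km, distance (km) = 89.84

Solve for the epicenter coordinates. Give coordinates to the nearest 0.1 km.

28.1 km east, 53.0 km north

Circle about each station: (x + 54.4)² + (y + 46.3)² = 129.10²; (x − 14.8)² + (y + 38.2)² = 92.16²; (x + 33.6)² + (y + 12.3)² = 89.84².
Subtracting pairs of circle equations eliminates x²+y² and gives linear equations (the radical axes):
138.4 x + 16.2 y = 4748.57
41.6 x + 68.0 y = 4772.78
Solving the 2×2 system: x ≈ 28.1, y ≈ 53.0 km.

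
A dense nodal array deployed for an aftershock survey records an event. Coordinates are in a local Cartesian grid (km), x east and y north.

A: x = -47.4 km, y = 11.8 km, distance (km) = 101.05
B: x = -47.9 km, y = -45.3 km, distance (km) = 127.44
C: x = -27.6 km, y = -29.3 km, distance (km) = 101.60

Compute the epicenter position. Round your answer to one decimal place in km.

x ≈ 50.9 km, y ≈ 35.2 km

Circle about each station: (x + 47.4)² + (y − 11.8)² = 101.05²; (x + 47.9)² + (y + 45.3)² = 127.44²; (x + 27.6)² + (y + 29.3)² = 101.60².
Subtracting the A equation from the B and C equations removes the quadratic terms:
-1.0 x − 114.2 y = -4069.35
39.6 x − 82.2 y = -877.21
Solving the 2×2 system: x ≈ 50.9, y ≈ 35.2 km.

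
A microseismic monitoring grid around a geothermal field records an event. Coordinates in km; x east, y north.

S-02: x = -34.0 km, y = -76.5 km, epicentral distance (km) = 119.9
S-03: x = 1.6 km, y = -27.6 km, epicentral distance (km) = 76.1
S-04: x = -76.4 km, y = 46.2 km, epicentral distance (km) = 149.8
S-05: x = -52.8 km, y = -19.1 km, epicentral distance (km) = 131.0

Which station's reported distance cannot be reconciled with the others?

Solve using three stations at a time. Using S-02, S-03, S-05 (subtract circle equations pairwise → linear system) gives (x, y) ≈ (77.5, -32.5).
Distances from that point to each station vs reported:
  S-02: calculated 119.9 vs reported 119.9 → residual 0.0 km
  S-03: calculated 76.0 vs reported 76.1 → residual 0.1 km
  S-04: calculated 172.8 vs reported 149.8 → residual 23.0 km
  S-05: calculated 131.0 vs reported 131.0 → residual 0.0 km
S-02, S-03, S-05 are mutually consistent (residuals ≈ 0); S-04 is off by 23.0 km.

S-04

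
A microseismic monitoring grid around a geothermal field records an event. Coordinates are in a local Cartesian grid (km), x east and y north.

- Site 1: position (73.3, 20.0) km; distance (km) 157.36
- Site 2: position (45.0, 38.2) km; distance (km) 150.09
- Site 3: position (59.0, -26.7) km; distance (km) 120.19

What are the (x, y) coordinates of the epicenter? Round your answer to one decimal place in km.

Circle about each station: (x − 73.3)² + (y − 20.0)² = 157.36²; (x − 45.0)² + (y − 38.2)² = 150.09²; (x − 59.0)² + (y + 26.7)² = 120.19².
Subtracting the Site 1 equation from the Site 2 and Site 3 equations removes the quadratic terms:
-56.6 x + 36.4 y = -53.49
-28.6 x − 93.4 y = 8737.53
Solving the 2×2 system: x ≈ -49.5, y ≈ -78.4 km.

-49.5 km east, -78.4 km north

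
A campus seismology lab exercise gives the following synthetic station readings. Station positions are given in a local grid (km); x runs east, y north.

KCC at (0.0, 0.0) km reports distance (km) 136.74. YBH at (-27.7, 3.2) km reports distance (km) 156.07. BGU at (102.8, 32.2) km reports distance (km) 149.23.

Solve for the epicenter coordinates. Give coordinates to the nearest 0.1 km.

74.9 km east, -114.4 km north

Circle about each station: x² + y² = 136.74²; (x + 27.7)² + (y − 3.2)² = 156.07²; (x − 102.8)² + (y − 32.2)² = 149.23².
Subtracting pairs of circle equations eliminates x²+y² and gives linear equations (the radical axes):
-55.4 x + 6.4 y = -4882.49
205.6 x + 64.4 y = 8032.91
Solving the 2×2 system: x ≈ 74.9, y ≈ -114.4 km.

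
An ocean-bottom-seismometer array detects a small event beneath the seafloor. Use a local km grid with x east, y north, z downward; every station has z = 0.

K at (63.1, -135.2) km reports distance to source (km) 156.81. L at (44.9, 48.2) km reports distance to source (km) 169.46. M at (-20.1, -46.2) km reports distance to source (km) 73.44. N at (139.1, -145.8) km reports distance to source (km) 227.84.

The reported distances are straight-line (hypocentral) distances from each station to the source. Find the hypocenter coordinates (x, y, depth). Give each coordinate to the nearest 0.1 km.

x ≈ -68.4 km, y ≈ -66.9 km, depth ≈ 51.3 km

Each station gives a sphere (x−x_i)² + (y−y_i)² + z² = d_i² (stations at z=0).
Subtracting the K sphere from L and M: z² cancels, leaving linear equations in x and y:
-36.4 x + 366.8 y = -22048.72
-166.4 x + 178.0 y = -526.26
Solving: x ≈ -68.400, y ≈ -66.899 km (keep extra digits for the depth step; rounded: -68.4, -66.9).
Then from the K sphere: z² = 156.81² − (x − 63.1)² − (y + 135.2)² with x = -68.400, y = -66.899, so z ≈ 51.304 ≈ 51.3 km.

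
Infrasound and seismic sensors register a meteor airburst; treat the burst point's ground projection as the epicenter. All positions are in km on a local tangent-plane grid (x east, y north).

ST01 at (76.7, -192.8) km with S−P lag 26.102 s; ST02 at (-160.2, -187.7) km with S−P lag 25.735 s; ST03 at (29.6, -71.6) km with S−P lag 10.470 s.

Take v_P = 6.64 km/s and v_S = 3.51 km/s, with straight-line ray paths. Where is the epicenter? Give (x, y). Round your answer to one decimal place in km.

(-40.7, -37.9)

Distance from S−P lag: d = Δt · v_P v_S / (v_P − v_S) = Δt · (6.64·3.51)/(6.64−3.51) ≈ 7.4461·Δt.
So d_ST01 = 194.36, d_ST02 = 191.63, d_ST03 = 77.96 km.
Circle about each station: (x − 76.7)² + (y + 192.8)² = 194.36²; (x + 160.2)² + (y + 187.7)² = 191.63²; (x − 29.6)² + (y + 71.6)² = 77.96².
Subtracting the ST01 equation from the ST02 and ST03 equations removes the quadratic terms:
-473.8 x + 10.2 y = 18894.35
-94.2 x + 242.4 y = -5353.96
Solving the 2×2 system: x ≈ -40.7, y ≈ -37.9 km.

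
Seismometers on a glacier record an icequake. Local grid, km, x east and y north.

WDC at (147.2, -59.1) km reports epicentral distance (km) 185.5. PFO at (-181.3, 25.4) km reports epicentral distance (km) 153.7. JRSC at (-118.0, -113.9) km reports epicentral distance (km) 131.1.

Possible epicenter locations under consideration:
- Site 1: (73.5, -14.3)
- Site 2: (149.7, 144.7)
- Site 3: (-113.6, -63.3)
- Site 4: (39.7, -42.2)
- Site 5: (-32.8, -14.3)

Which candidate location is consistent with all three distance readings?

Site 5

For each candidate, compare |candidate − station| to the reported distance:
Site 1: residuals WDC 99.3, PFO 104.2, JRSC 84.8 → max 104.2 km
Site 2: residuals WDC 18.3, PFO 198.1, JRSC 241.1 → max 241.1 km
Site 3: residuals WDC 75.3, PFO 42.1, JRSC 80.3 → max 80.3 km
Site 4: residuals WDC 76.7, PFO 77.4, JRSC 42.1 → max 77.4 km
Site 5: residuals WDC 0.0, PFO 0.0, JRSC 0.0 → max 0.0 km
Only Site 5 has all residuals ≈ 0.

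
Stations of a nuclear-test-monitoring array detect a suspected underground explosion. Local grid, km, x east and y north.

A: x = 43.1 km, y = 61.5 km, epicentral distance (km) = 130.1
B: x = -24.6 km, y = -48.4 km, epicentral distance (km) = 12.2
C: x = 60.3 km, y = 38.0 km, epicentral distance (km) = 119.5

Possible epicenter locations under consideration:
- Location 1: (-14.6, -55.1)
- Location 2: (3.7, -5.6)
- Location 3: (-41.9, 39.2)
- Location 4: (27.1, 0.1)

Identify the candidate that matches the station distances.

Location 1

For each candidate, compare |candidate − station| to the reported distance:
Location 1: residuals A 0.0, B 0.2, C 0.0 → max 0.2 km
Location 2: residuals A 52.3, B 39.1, C 48.1 → max 52.3 km
Location 3: residuals A 42.2, B 77.1, C 17.3 → max 77.1 km
Location 4: residuals A 66.6, B 58.7, C 69.1 → max 69.1 km
Only Location 1 has all residuals ≈ 0.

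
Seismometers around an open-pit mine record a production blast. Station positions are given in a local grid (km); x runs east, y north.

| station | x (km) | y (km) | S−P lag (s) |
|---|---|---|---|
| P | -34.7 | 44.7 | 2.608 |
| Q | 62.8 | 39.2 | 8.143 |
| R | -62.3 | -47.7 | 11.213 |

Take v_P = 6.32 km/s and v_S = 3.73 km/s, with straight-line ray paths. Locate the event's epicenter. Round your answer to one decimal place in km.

Distance from S−P lag: d = Δt · v_P v_S / (v_P − v_S) = Δt · (6.32·3.73)/(6.32−3.73) ≈ 9.1018·Δt.
So d_P = 23.74, d_Q = 74.12, d_R = 102.06 km.
Circle about each station: (x + 34.7)² + (y − 44.7)² = 23.74²; (x − 62.8)² + (y − 39.2)² = 74.12²; (x + 62.3)² + (y + 47.7)² = 102.06².
Subtracting pairs of circle equations eliminates x²+y² and gives linear equations (the radical axes):
195.0 x − 11.0 y = -2651.89
-55.2 x − 184.8 y = -6898.26
Solving the 2×2 system: x ≈ -11.3, y ≈ 40.7 km.
Check against P (with the unrounded x, y): √((x + 34.7)²+(y − 44.7)²) = 23.74 ≈ 23.74 km. ✓

x ≈ -11.3 km, y ≈ 40.7 km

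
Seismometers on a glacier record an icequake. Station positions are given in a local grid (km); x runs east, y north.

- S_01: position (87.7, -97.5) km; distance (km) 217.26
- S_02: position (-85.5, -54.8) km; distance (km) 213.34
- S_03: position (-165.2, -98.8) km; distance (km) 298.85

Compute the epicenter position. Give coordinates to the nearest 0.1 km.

(43.4, 115.2)

Circle about each station: (x − 87.7)² + (y + 97.5)² = 217.26²; (x + 85.5)² + (y + 54.8)² = 213.34²; (x + 165.2)² + (y + 98.8)² = 298.85².
Subtracting the S_01 equation from the S_02 and S_03 equations removes the quadratic terms:
-346.4 x + 85.4 y = -5196.30
-505.8 x − 2.6 y = -22254.47
Solving the 2×2 system: x ≈ 43.4, y ≈ 115.2 km.
Check against S_01 (with the unrounded x, y): √((x − 87.7)²+(y + 97.5)²) = 217.28 ≈ 217.26 km. ✓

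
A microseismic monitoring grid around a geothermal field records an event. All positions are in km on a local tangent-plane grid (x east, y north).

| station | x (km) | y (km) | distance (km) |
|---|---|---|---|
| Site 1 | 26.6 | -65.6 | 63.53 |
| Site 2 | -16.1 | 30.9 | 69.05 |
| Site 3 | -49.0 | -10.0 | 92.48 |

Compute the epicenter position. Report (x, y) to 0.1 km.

(43.3, -4.3)

Circle about each station: (x − 26.6)² + (y + 65.6)² = 63.53²; (x + 16.1)² + (y − 30.9)² = 69.05²; (x + 49.0)² + (y + 10.0)² = 92.48².
Subtracting pairs of circle equations eliminates x²+y² and gives linear equations (the radical axes):
-85.4 x + 193.0 y = -4528.74
-151.2 x + 111.2 y = -7026.41
Solving the 2×2 system: x ≈ 43.3, y ≈ -4.3 km.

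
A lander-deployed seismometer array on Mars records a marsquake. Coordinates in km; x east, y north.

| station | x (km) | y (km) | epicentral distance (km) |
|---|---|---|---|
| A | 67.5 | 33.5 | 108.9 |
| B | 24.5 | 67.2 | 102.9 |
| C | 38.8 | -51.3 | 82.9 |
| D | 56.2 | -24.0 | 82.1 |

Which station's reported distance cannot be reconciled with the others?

Solve using three stations at a time. Using A, B, D (subtract circle equations pairwise → linear system) gives (x, y) ≈ (-25.9, -22.5).
Distances from that point to each station vs reported:
  A: calculated 108.9 vs reported 108.9 → residual 0.0 km
  B: calculated 102.9 vs reported 102.9 → residual 0.0 km
  C: calculated 70.8 vs reported 82.9 → residual 12.1 km
  D: calculated 82.1 vs reported 82.1 → residual 0.0 km
A, B, D are mutually consistent (residuals ≈ 0); C is off by 12.1 km.

C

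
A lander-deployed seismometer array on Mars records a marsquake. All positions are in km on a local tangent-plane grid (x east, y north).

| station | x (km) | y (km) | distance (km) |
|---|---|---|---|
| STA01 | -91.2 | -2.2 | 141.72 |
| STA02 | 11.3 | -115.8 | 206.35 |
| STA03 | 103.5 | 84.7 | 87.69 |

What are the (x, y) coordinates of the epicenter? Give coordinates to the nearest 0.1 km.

Circle about each station: (x + 91.2)² + (y + 2.2)² = 141.72²; (x − 11.3)² + (y + 115.8)² = 206.35²; (x − 103.5)² + (y − 84.7)² = 87.69².
Subtracting pairs of circle equations eliminates x²+y² and gives linear equations (the radical axes):
205.0 x − 227.2 y = -17280.71
389.4 x + 173.8 y = 21959.08
Solving the 2×2 system: x ≈ 16.0, y ≈ 90.5 km.

(16.0, 90.5)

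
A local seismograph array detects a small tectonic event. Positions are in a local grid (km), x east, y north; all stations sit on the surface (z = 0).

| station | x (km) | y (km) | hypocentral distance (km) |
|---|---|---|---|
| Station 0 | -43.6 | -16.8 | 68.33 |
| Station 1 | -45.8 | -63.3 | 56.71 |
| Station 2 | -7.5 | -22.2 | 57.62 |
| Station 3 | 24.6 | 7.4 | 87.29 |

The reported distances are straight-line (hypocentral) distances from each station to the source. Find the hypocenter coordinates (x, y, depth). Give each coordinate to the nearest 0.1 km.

Each station gives a sphere (x−x_i)² + (y−y_i)² + z² = d_i² (stations at z=0).
Subtracting the Station 0 sphere from Station 1 and Station 2: z² cancels, leaving linear equations in x and y:
-4.4 x − 93.0 y = 5374.29
72.2 x − 10.8 y = -285.19
Solving: x ≈ -12.506, y ≈ -57.196 km (keep extra digits for the depth step; rounded: -12.5, -57.2).
Then from the Station 0 sphere: z² = 68.33² − (x + 43.6)² − (y + 16.8)² with x = -12.506, y = -57.196, so z ≈ 45.501 ≈ 45.5 km.

x ≈ -12.5 km, y ≈ -57.2 km, depth ≈ 45.5 km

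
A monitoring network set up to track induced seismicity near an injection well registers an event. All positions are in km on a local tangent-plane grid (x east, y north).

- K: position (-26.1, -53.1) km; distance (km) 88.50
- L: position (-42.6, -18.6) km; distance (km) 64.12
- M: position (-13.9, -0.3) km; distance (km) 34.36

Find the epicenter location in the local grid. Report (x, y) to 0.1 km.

Circle about each station: (x + 26.1)² + (y + 53.1)² = 88.50²; (x + 42.6)² + (y + 18.6)² = 64.12²; (x + 13.9)² + (y + 0.3)² = 34.36².
Subtracting pairs of circle equations eliminates x²+y² and gives linear equations (the radical axes):
-33.0 x + 69.0 y = 2380.78
24.4 x + 105.6 y = 3344.12
Solving the 2×2 system: x ≈ -4.0, y ≈ 32.6 km.

(-4.0, 32.6)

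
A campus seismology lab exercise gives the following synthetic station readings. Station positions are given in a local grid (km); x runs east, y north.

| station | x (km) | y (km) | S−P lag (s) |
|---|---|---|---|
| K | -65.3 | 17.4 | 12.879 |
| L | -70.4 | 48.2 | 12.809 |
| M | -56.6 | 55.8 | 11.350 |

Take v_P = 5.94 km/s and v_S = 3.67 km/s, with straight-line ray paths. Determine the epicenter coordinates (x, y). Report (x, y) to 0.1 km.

52.4 km east, 55.4 km north

Distance from S−P lag: d = Δt · v_P v_S / (v_P − v_S) = Δt · (5.94·3.67)/(5.94−3.67) ≈ 9.6034·Δt.
So d_K = 123.68, d_L = 123.01, d_M = 109.00 km.
Circle about each station: (x + 65.3)² + (y − 17.4)² = 123.68²; (x + 70.4)² + (y − 48.2)² = 123.01²; (x + 56.6)² + (y − 55.8)² = 109.00².
Subtracting the K equation from the L and M equations removes the quadratic terms:
-10.2 x + 61.6 y = 2877.83
17.4 x + 76.8 y = 5166.09
Solving the 2×2 system: x ≈ 52.4, y ≈ 55.4 km.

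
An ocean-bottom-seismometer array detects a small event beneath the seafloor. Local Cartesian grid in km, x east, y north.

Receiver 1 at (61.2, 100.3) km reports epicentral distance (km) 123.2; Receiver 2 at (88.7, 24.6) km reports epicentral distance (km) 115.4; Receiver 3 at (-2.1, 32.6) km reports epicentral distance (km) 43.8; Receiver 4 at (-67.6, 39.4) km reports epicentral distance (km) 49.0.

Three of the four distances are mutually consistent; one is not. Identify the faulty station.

Receiver 3

Solve using three stations at a time. Using Receiver 1, Receiver 2, Receiver 4 (subtract circle equations pairwise → linear system) gives (x, y) ≈ (-26.1, 13.4).
Distances from that point to each station vs reported:
  Receiver 1: calculated 123.2 vs reported 123.2 → residual 0.0 km
  Receiver 2: calculated 115.4 vs reported 115.4 → residual 0.0 km
  Receiver 3: calculated 30.7 vs reported 43.8 → residual 13.1 km
  Receiver 4: calculated 48.9 vs reported 49.0 → residual 0.1 km
Receiver 1, Receiver 2, Receiver 4 are mutually consistent (residuals ≈ 0); Receiver 3 is off by 13.1 km.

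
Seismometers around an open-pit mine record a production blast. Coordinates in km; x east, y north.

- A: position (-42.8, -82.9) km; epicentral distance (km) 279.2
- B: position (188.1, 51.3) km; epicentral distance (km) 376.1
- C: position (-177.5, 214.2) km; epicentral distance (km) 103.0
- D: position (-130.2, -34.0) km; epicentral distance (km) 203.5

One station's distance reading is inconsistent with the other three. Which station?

C

Solve using three stations at a time. Using A, B, D (subtract circle equations pairwise → linear system) gives (x, y) ≈ (-170.2, 165.5).
Distances from that point to each station vs reported:
  A: calculated 279.2 vs reported 279.2 → residual 0.0 km
  B: calculated 376.1 vs reported 376.1 → residual 0.0 km
  C: calculated 49.2 vs reported 103.0 → residual 53.8 km
  D: calculated 203.5 vs reported 203.5 → residual 0.0 km
A, B, D are mutually consistent (residuals ≈ 0); C is off by 53.8 km.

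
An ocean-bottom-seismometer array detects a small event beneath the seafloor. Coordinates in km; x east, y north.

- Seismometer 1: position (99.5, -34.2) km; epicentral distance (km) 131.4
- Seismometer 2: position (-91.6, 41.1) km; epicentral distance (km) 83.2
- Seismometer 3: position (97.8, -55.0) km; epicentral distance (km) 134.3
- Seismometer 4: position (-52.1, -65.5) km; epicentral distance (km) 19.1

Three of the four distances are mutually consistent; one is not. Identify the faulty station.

Seismometer 4

Solve using three stations at a time. Using Seismometer 1, Seismometer 2, Seismometer 3 (subtract circle equations pairwise → linear system) gives (x, y) ≈ (-30.6, -15.5).
Distances from that point to each station vs reported:
  Seismometer 1: calculated 131.4 vs reported 131.4 → residual 0.0 km
  Seismometer 2: calculated 83.2 vs reported 83.2 → residual 0.0 km
  Seismometer 3: calculated 134.3 vs reported 134.3 → residual 0.0 km
  Seismometer 4: calculated 54.4 vs reported 19.1 → residual 35.3 km
Seismometer 1, Seismometer 2, Seismometer 3 are mutually consistent (residuals ≈ 0); Seismometer 4 is off by 35.3 km.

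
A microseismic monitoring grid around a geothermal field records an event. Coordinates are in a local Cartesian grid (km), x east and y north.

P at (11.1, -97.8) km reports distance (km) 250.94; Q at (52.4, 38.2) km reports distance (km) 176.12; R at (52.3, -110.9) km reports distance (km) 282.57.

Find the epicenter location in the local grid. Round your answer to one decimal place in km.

Circle about each station: (x − 11.1)² + (y + 97.8)² = 250.94²; (x − 52.4)² + (y − 38.2)² = 176.12²; (x − 52.3)² + (y + 110.9)² = 282.57².
Subtracting the P equation from the Q and R equations removes the quadratic terms:
82.6 x + 272.0 y = 26469.58
82.4 x − 26.2 y = -11528.87
Solving the 2×2 system: x ≈ -99.4, y ≈ 127.5 km.

(-99.4, 127.5)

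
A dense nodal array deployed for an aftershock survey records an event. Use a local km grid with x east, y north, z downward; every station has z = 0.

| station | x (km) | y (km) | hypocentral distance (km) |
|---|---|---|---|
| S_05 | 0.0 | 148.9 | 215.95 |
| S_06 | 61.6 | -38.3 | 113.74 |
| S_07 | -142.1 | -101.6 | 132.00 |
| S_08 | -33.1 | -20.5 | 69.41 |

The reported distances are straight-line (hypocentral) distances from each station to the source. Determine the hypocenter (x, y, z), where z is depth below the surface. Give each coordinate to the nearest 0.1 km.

Each station gives a sphere (x−x_i)² + (y−y_i)² + z² = d_i² (stations at z=0).
Subtracting the S_05 sphere from S_06 and S_07: z² cancels, leaving linear equations in x and y:
123.2 x − 374.4 y = 16787.85
-284.2 x − 501.0 y = 37554.16
Solving: x ≈ -33.603, y ≈ -55.897 km (keep extra digits for the depth step; rounded: -33.6, -55.9).
Then from the S_05 sphere: z² = 215.95² − x² − (y − 148.9)² with x = -33.603, y = -55.897, so z ≈ 59.694 ≈ 59.7 km.

x ≈ -33.6 km, y ≈ -55.9 km, depth ≈ 59.7 km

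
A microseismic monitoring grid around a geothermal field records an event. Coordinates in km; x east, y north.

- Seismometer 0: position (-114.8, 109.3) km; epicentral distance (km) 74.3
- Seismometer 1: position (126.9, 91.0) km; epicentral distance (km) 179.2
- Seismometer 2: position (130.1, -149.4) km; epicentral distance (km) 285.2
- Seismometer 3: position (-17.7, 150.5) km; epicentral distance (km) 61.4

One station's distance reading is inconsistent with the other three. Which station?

Seismometer 3

Solve using three stations at a time. Using Seismometer 0, Seismometer 1, Seismometer 2 (subtract circle equations pairwise → linear system) gives (x, y) ≈ (-51.2, 70.8).
Distances from that point to each station vs reported:
  Seismometer 0: calculated 74.4 vs reported 74.3 → residual 0.1 km
  Seismometer 1: calculated 179.2 vs reported 179.2 → residual 0.0 km
  Seismometer 2: calculated 285.2 vs reported 285.2 → residual 0.0 km
  Seismometer 3: calculated 86.5 vs reported 61.4 → residual 25.1 km
Seismometer 0, Seismometer 1, Seismometer 2 are mutually consistent (residuals ≈ 0); Seismometer 3 is off by 25.1 km.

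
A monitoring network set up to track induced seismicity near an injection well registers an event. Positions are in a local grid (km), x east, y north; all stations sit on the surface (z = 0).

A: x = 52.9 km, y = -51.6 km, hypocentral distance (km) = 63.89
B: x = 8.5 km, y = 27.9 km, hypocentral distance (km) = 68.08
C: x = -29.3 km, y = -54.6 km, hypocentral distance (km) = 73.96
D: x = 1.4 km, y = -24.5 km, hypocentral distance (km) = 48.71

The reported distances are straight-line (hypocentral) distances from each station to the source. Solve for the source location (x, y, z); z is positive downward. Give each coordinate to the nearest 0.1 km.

Each station gives a sphere (x−x_i)² + (y−y_i)² + z² = d_i² (stations at z=0).
Subtracting the A sphere from B and C: z² cancels, leaving linear equations in x and y:
-88.8 x + 159.0 y = -5163.26
-164.4 x − 6.0 y = -3009.47
Solving: x ≈ 19.102, y ≈ -21.805 km (keep extra digits for the depth step; rounded: 19.1, -21.8).
Then from the A sphere: z² = 63.89² − (x − 52.9)² − (y + 51.6)² with x = 19.102, y = -21.805, so z ≈ 45.298 ≈ 45.3 km.

(19.1, -21.8, 45.3)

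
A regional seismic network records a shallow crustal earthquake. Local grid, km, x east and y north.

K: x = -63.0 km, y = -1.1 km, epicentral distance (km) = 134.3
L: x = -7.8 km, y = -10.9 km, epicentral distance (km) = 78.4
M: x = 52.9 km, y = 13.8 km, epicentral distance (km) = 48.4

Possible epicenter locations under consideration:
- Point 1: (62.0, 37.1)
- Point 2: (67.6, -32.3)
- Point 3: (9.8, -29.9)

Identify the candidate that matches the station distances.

Point 2

For each candidate, compare |candidate − station| to the reported distance:
Point 1: residuals K 3.6, L 6.3, M 23.4 → max 23.4 km
Point 2: residuals K 0.0, L 0.0, M 0.0 → max 0.0 km
Point 3: residuals K 56.0, L 52.5, M 13.0 → max 56.0 km
Only Point 2 has all residuals ≈ 0.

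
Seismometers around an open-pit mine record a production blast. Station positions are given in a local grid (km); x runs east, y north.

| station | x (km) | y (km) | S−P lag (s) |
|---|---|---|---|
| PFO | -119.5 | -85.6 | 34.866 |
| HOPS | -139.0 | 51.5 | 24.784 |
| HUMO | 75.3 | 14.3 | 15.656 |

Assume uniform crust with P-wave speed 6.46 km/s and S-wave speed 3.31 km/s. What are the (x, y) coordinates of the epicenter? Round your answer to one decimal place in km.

(20.4, 105.3)

Distance from S−P lag: d = Δt · v_P v_S / (v_P − v_S) = Δt · (6.46·3.31)/(6.46−3.31) ≈ 6.7881·Δt.
So d_PFO = 236.67, d_HOPS = 168.24, d_HUMO = 106.27 km.
Circle about each station: (x + 119.5)² + (y + 85.6)² = 236.67²; (x + 139.0)² + (y − 51.5)² = 168.24²; (x − 75.3)² + (y − 14.3)² = 106.27².
Subtracting pairs of circle equations eliminates x²+y² and gives linear equations (the radical axes):
-39.0 x + 274.2 y = 28073.63
389.6 x + 199.8 y = 28986.35
Solving the 2×2 system: x ≈ 20.4, y ≈ 105.3 km.
Check against PFO (with the unrounded x, y): √((x + 119.5)²+(y + 85.6)²) = 236.67 ≈ 236.67 km. ✓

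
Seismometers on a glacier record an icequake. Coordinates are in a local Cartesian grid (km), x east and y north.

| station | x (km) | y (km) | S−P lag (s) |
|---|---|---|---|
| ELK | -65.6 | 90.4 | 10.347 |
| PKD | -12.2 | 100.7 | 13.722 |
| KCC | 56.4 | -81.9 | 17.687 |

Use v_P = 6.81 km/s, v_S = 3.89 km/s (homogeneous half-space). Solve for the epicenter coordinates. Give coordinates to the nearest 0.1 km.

Distance from S−P lag: d = Δt · v_P v_S / (v_P − v_S) = Δt · (6.81·3.89)/(6.81−3.89) ≈ 9.0722·Δt.
So d_ELK = 93.87, d_PKD = 124.49, d_KCC = 160.46 km.
Circle about each station: (x + 65.6)² + (y − 90.4)² = 93.87²; (x + 12.2)² + (y − 100.7)² = 124.49²; (x − 56.4)² + (y + 81.9)² = 160.46².
Subtracting the ELK equation from the PKD and KCC equations removes the quadratic terms:
106.8 x + 20.6 y = -8872.37
244.0 x − 344.6 y = -19522.78
Solving the 2×2 system: x ≈ -82.7, y ≈ -1.9 km.

-82.7 km east, -1.9 km north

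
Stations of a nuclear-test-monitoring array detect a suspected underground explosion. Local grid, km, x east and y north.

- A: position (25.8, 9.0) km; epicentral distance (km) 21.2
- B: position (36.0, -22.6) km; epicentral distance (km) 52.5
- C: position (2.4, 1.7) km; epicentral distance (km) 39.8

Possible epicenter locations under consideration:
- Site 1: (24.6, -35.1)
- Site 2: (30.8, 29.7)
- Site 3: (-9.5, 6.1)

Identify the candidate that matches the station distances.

For each candidate, compare |candidate − station| to the reported distance:
Site 1: residuals A 22.9, B 35.6, C 3.2 → max 35.6 km
Site 2: residuals A 0.1, B 0.1, C 0.1 → max 0.1 km
Site 3: residuals A 14.2, B 1.3, C 27.1 → max 27.1 km
Only Site 2 has all residuals ≈ 0.

Site 2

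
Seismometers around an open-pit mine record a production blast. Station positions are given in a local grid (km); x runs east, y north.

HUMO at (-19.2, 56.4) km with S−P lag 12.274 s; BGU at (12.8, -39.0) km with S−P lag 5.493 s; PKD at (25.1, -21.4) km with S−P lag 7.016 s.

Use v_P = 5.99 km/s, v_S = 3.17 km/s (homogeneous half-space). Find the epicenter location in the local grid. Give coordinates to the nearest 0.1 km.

Distance from S−P lag: d = Δt · v_P v_S / (v_P − v_S) = Δt · (5.99·3.17)/(5.99−3.17) ≈ 6.7334·Δt.
So d_HUMO = 82.65, d_BGU = 36.99, d_PKD = 47.24 km.
Circle about each station: (x + 19.2)² + (y − 56.4)² = 82.65²; (x − 12.8)² + (y + 39.0)² = 36.99²; (x − 25.1)² + (y + 21.4)² = 47.24².
Subtracting the HUMO equation from the BGU and PKD equations removes the quadratic terms:
64.0 x − 190.8 y = 3598.00
88.6 x − 155.6 y = 2137.77
Solving the 2×2 system: x ≈ -21.9, y ≈ -26.2 km.
Check against HUMO (with the unrounded x, y): √((x + 19.2)²+(y − 56.4)²) = 82.64 ≈ 82.65 km. ✓

-21.9 km east, -26.2 km north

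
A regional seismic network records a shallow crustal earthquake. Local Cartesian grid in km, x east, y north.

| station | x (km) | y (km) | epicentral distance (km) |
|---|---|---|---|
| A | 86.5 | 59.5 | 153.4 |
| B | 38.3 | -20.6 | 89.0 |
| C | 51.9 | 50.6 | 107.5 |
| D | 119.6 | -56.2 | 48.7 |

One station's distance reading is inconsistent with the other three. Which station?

C

Solve using three stations at a time. Using A, B, D (subtract circle equations pairwise → linear system) gives (x, y) ≈ (88.8, -93.9).
Distances from that point to each station vs reported:
  A: calculated 153.4 vs reported 153.4 → residual 0.0 km
  B: calculated 89.0 vs reported 89.0 → residual 0.0 km
  C: calculated 149.1 vs reported 107.5 → residual 41.6 km
  D: calculated 48.7 vs reported 48.7 → residual 0.0 km
A, B, D are mutually consistent (residuals ≈ 0); C is off by 41.6 km.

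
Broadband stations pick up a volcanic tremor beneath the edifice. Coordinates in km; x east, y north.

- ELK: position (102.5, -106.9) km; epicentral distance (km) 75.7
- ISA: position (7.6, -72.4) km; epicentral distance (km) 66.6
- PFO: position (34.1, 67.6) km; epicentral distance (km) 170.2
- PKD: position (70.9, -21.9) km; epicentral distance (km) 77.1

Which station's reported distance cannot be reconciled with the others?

Solve using three stations at a time. Using ISA, PFO, PKD (subtract circle equations pairwise → linear system) gives (x, y) ≈ (68.8, -99.1).
Distances from that point to each station vs reported:
  ELK: calculated 34.6 vs reported 75.7 → residual 41.1 km
  ISA: calculated 66.7 vs reported 66.6 → residual 0.1 km
  PFO: calculated 170.3 vs reported 170.2 → residual 0.1 km
  PKD: calculated 77.2 vs reported 77.1 → residual 0.1 km
ISA, PFO, PKD are mutually consistent (residuals ≈ 0); ELK is off by 41.1 km.

ELK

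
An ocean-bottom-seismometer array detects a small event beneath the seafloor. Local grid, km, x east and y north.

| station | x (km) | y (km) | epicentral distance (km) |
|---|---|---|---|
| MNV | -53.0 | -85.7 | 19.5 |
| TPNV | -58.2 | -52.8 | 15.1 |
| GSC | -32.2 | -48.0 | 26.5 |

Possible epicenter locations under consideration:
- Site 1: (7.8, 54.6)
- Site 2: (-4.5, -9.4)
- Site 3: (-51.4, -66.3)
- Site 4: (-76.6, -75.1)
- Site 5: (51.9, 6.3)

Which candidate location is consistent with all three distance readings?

For each candidate, compare |candidate − station| to the reported distance:
Site 1: residuals MNV 133.4, TPNV 111.0, GSC 83.6 → max 133.4 km
Site 2: residuals MNV 70.9, TPNV 53.9, GSC 21.0 → max 70.9 km
Site 3: residuals MNV 0.0, TPNV 0.0, GSC 0.0 → max 0.0 km
Site 4: residuals MNV 6.4, TPNV 13.8, GSC 25.5 → max 25.5 km
Site 5: residuals MNV 120.0, TPNV 109.9, GSC 73.6 → max 120.0 km
Only Site 3 has all residuals ≈ 0.

Site 3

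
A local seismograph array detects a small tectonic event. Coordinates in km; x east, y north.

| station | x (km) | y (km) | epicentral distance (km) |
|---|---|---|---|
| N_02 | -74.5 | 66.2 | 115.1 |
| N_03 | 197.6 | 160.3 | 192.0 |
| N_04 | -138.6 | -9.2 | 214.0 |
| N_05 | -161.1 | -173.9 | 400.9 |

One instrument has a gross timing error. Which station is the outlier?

Solve using three stations at a time. Using N_02, N_03, N_04 (subtract circle equations pairwise → linear system) gives (x, y) ≈ (5.9, 148.8).
Distances from that point to each station vs reported:
  N_02: calculated 115.2 vs reported 115.1 → residual 0.1 km
  N_03: calculated 192.1 vs reported 192.0 → residual 0.1 km
  N_04: calculated 214.1 vs reported 214.0 → residual 0.1 km
  N_05: calculated 363.3 vs reported 400.9 → residual 37.6 km
N_02, N_03, N_04 are mutually consistent (residuals ≈ 0); N_05 is off by 37.6 km.

N_05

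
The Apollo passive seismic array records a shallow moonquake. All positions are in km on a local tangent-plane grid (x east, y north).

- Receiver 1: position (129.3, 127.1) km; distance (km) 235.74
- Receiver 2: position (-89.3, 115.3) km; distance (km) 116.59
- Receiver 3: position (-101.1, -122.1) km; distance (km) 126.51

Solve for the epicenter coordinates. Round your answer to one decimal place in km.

-69.5 km east, 0.4 km north

Circle about each station: (x − 129.3)² + (y − 127.1)² = 235.74²; (x + 89.3)² + (y − 115.3)² = 116.59²; (x + 101.1)² + (y + 122.1)² = 126.51².
Subtracting the Receiver 1 equation from the Receiver 2 and Receiver 3 equations removes the quadratic terms:
-437.2 x − 23.6 y = 30375.80
-460.8 x − 498.4 y = 31825.29
Solving the 2×2 system: x ≈ -69.5, y ≈ 0.4 km.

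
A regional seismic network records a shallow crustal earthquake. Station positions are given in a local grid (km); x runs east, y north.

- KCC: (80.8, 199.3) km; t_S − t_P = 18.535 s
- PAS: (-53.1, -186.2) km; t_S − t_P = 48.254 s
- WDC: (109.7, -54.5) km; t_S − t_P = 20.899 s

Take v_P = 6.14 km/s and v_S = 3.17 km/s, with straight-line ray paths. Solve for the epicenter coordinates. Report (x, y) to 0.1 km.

Distance from S−P lag: d = Δt · v_P v_S / (v_P − v_S) = Δt · (6.14·3.17)/(6.14−3.17) ≈ 6.5535·Δt.
So d_KCC = 121.47, d_PAS = 316.23, d_WDC = 136.96 km.
Circle about each station: (x − 80.8)² + (y − 199.3)² = 121.47²; (x + 53.1)² + (y + 186.2)² = 316.23²; (x − 109.7)² + (y + 54.5)² = 136.96².
Subtracting pairs of circle equations eliminates x²+y² and gives linear equations (the radical axes):
-267.8 x − 771.0 y = -94005.53
57.8 x − 507.6 y = -35247.87
Solving the 2×2 system: x ≈ 113.8, y ≈ 82.4 km.

x ≈ 113.8 km, y ≈ 82.4 km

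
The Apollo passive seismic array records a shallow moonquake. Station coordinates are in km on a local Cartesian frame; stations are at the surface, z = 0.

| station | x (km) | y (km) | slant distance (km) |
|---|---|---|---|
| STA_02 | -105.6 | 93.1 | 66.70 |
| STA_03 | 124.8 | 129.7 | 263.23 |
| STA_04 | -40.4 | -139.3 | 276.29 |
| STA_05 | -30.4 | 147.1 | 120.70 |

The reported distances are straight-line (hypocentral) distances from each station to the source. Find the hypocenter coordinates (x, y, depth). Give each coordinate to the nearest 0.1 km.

(-131.7, 115.1, 57.3)

Each station gives a sphere (x−x_i)² + (y−y_i)² + z² = d_i² (stations at z=0).
Subtracting the STA_02 sphere from STA_03 and STA_04: z² cancels, leaving linear equations in x and y:
460.8 x + 73.2 y = -52262.98
130.4 x − 464.8 y = -70669.59
Solving: x ≈ -131.701, y ≈ 115.094 km (keep extra digits for the depth step; rounded: -131.7, 115.1).
Then from the STA_02 sphere: z² = 66.70² − (x + 105.6)² − (y − 93.1)² with x = -131.701, y = 115.094, so z ≈ 57.305 ≈ 57.3 km.
Check against STA_05 (with the unrounded solution): distance 120.71 ≈ 120.70 km. ✓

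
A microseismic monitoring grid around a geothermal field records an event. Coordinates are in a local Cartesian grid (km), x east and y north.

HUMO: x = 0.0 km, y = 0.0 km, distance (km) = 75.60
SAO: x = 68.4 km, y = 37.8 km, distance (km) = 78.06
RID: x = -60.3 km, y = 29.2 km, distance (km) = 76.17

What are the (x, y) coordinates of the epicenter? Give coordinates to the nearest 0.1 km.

Circle about each station: x² + y² = 75.60²; (x − 68.4)² + (y − 37.8)² = 78.06²; (x + 60.3)² + (y − 29.2)² = 76.17².
Subtracting the HUMO equation from the SAO and RID equations removes the quadratic terms:
136.8 x + 75.6 y = 5729.40
-120.6 x + 58.4 y = 4402.22
Solving the 2×2 system: x ≈ 0.1, y ≈ 75.6 km.

(0.1, 75.6)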